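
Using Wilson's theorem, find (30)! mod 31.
By Wilson's theorem, (30)! ≡ -1 ≡ 30 (mod 31)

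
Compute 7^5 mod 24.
By repeated squaring mod 24: 7^{1}≡7, 7^{2}≡1, 7^{4}≡1. Then 7^{5} = 7^{4+1} ≡ 1 × 7 ≡ 7 mod 24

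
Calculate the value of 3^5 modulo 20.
By repeated squaring (mod 20): 3^{1}≡3, 3^{2}≡9, 3^{4}≡1. Then 3^{5} = 3^{4+1} ≡ 1 × 3 ≡ 3 (mod 20)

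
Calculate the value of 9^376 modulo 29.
Using Fermat: 9^{28} ≡ 1 (mod 29). 376 ≡ 12 (mod 28). So 9^{376} ≡ 9^{12} ≡ 24 (mod 29)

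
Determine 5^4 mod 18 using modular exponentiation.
5^{4} = 625 ≡ 13 (mod 18)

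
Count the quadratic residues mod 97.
Exactly half the non-zero residues mod a prime are QRs: (97-1)/2 = 48.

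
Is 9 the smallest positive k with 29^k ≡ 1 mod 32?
Powers of 29 mod 32: 29^1≡29, 29^2≡9, 29^3≡5, 29^4≡17, 29^5≡13, 29^6≡25, 29^7≡21, 29^8≡1. Already 29^8≡1, so the order is 8 < 9. No, the actual order is 8.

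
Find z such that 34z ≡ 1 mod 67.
Since 67 is prime, by Fermat 34^(-1) ≡ 34^{65} ≡ 2 mod 67. Verify: 34 × 2 = 68 ≡ 1 mod 67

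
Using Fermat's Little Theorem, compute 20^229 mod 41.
By Fermat: 20^{40} ≡ 1 mod 41. 229 ≡ 29 mod 40. So 20^{229} ≡ 20^{29} ≡ 2 mod 41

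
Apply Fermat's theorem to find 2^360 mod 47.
By Fermat: 2^{46} ≡ 1 mod 47. 360 ≡ 38 mod 46. So 2^{360} ≡ 2^{38} ≡ 9 mod 47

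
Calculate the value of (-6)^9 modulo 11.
By repeated squaring mod 11: (-6)^{1}≡5, (-6)^{2}≡3, (-6)^{4}≡9, (-6)^{8}≡4. Then (-6)^{9} = (-6)^{8+1} ≡ 4 × 5 ≡ 9 mod 11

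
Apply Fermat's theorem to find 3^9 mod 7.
By Fermat: 3^{6} ≡ 1 mod 7. So 3^{9} = 3^{6} · 3^{3} ≡ 3^{3} ≡ 6 mod 7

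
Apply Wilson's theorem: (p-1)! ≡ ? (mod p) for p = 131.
By Wilson's theorem, (130)! ≡ -1 ≡ 130 mod 131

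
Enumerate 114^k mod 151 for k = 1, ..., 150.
114^1, 114^2, ..., 114^{150} mod 151: [114, 10, 83, 100, 75, 94, 146, 34, 101, 38, 104, 78, 134, 25, 132, 99, 112, 84, 63, 85, 26, 95, 109, 44, 33, 138, 28, 21, 129, 59, 82, 137, 65, 11, 46, 110, 7, 43, 70, 128, 96, 72, 54, 116, 87, 103, 115, 124, 93, 32, 24, 18, 89, 29, 135, 139, 142, 31, 61, 8, 6, 80, 60, 45, 147, 148, 111, 121, 53, 2, 77, 20, 15, 49, 150, 37, 141, 68, 51, 76, 57, 5, 117, 50, 113, 47, 73, 17, 126, 19, 52, 39, 67, 88, 66, 125, 56, 42, 107, 118, 13, 123, 130, 22, 92, 69, 14, 86, 140, 105, 41, 144, 108, 81, 23, 55, 79, 97, 35, 64, 48, 36, 27, 58, 119, 127, 133, 62, 122, 16, 12, 9, 120, 90, 143, 145, 71, 91, 106, 4, 3, 40, 30, 98, 149, 74, 131, 136, 102, 1]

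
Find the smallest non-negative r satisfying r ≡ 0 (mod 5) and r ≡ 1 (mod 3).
M = 5 × 3 = 15. M₁ = 3, y₁ ≡ 2 (mod 5). M₂ = 5, y₂ ≡ 2 (mod 3). r = 0×3×2 + 1×5×2 ≡ 10 (mod 15)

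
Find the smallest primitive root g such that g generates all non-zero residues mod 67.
g = 2. Powers: [2, 4, 8, 16, 32, 64, 61, 55, 43, 19, ...] generates all 66 non-zero residues.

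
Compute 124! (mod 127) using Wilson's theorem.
(126)! = (124)! × (125) × (126) ≡ -1 (mod 127). So (124)! ≡ -1 × [(126)(125)]^(-1) ≡ 63 (mod 127)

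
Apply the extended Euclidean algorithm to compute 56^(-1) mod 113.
Extended GCD: 56(-2) + 113(1) = 1. So 56^(-1) ≡ -2 ≡ 111 mod 113. Verify: 56 × 111 = 6216 ≡ 1 mod 113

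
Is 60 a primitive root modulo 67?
60^{33} ≡ 1 mod 67 and 33 < 66, so ord_67(60) = 33 ≠ 66 and 60 is not a primitive root.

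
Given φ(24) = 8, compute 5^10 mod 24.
By Euler: 5^{8} ≡ 1 mod 24 since gcd(5, 24) = 1. 10 = 1×8 + 2. So 5^{10} ≡ 5^{2} ≡ 1 mod 24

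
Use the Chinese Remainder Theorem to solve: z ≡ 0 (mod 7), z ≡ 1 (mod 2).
M = 7 × 2 = 14. M₁ = 2, y₁ ≡ 4 (mod 7). M₂ = 7, y₂ ≡ 1 (mod 2). z = 0×2×4 + 1×7×1 ≡ 7 (mod 14)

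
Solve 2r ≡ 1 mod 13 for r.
Since 13 is prime, by Fermat 2^(-1) ≡ 2^{11} ≡ 7 mod 13. Verify: 2 × 7 = 14 ≡ 1 mod 13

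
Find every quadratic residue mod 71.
Quadratic residues modulo 71: {1, 2, 3, 4, 5, 6, 8, 9, 10, 12, 15, 16, 18, 19, 20, 24, 25, 27, 29, 30, 32, 36, 37, 38, 40, 43, 45, 48, 49, 50, 54, 57, 58, 60, 64}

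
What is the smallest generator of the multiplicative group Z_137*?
g = 3. Powers: [3, 9, 27, 81, 106, 44, 132, 122, 92, 2, ...] generates all 136 non-zero residues.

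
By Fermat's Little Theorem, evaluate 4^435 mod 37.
By Fermat: 4^{36} ≡ 1 (mod 37). 435 ≡ 3 (mod 36). So 4^{435} ≡ 4^{3} ≡ 27 (mod 37)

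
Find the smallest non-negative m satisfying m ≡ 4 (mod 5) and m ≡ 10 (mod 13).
M = 5 × 13 = 65. M₁ = 13, y₁ ≡ 2 (mod 5). M₂ = 5, y₂ ≡ 8 (mod 13). m = 4×13×2 + 10×5×8 ≡ 49 (mod 65)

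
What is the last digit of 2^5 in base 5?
Using Fermat: 2^{4} ≡ 1 (mod 5). 5 ≡ 1 (mod 4). So 2^{5} ≡ 2^{1} ≡ 2 (mod 5)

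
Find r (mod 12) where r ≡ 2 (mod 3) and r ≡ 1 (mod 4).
M = 3 × 4 = 12. M₁ = 4, y₁ ≡ 1 (mod 3). M₂ = 3, y₂ ≡ 3 (mod 4). r = 2×4×1 + 1×3×3 ≡ 5 (mod 12)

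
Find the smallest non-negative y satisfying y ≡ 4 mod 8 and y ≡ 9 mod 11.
M = 8 × 11 = 88. M₁ = 11, y₁ ≡ 3 mod 8. M₂ = 8, y₂ ≡ 7 mod 11. y = 4×11×3 + 9×8×7 ≡ 20 mod 88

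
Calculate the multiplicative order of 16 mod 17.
Powers of 16 mod 17: 16^1≡16, 16^2≡1. So the order of 16 is 2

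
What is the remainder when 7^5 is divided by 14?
By repeated squaring (mod 14): 7^{1}≡7, 7^{2}≡7, 7^{4}≡7. Then 7^{5} = 7^{4+1} ≡ 7 × 7 ≡ 7 (mod 14)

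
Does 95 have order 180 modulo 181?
95^{60} ≡ 1 (mod 181) and 60 < 180, so ord_181(95) = 60 ≠ 180 and 95 is not a primitive root.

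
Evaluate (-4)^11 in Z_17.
By repeated squaring mod 17: (-4)^{1}≡13, (-4)^{2}≡16, (-4)^{4}≡1, (-4)^{8}≡1. Then (-4)^{11} = (-4)^{8+2+1} ≡ 1 × 16 × 13 ≡ 4 mod 17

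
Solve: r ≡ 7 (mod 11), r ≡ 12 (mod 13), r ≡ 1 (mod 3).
M = 11 × 13 × 3 = 429. M₁ = 39, y₁ ≡ 2 (mod 11). M₂ = 33, y₂ ≡ 2 (mod 13). M₃ = 143, y₃ ≡ 2 (mod 3). r = 7×39×2 + 12×33×2 + 1×143×2 ≡ 337 (mod 429)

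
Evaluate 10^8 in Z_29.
By repeated squaring mod 29: 10^{1}≡10, 10^{2}≡13, 10^{4}≡24, 10^{8}≡25. So 10^{8} ≡ 25 mod 29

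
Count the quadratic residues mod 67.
Exactly half the non-zero residues mod a prime are QRs: (67-1)/2 = 33.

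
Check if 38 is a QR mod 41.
By Euler's criterion: 38^{20} ≡ 40 (mod 41). Since this equals -1 (≡ 40), 38 is not a QR.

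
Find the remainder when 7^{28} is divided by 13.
By Fermat: 7^{12} ≡ 1 (mod 13). 28 = 2×12 + 4. So 7^{28} ≡ 7^{4} ≡ 9 (mod 13)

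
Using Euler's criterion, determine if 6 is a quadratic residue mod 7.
By Euler's criterion: 6^{3} ≡ 6 mod 7. Since this equals -1 (≡ 6), 6 is not a QR.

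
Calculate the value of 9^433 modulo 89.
Using Fermat: 9^{88} ≡ 1 (mod 89). 433 ≡ 81 (mod 88). So 9^{433} ≡ 9^{81} ≡ 49 (mod 89)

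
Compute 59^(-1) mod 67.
Since 67 is prime, by Fermat 59^(-1) ≡ 59^{65} ≡ 25 mod 67. Verify: 59 × 25 = 1475 ≡ 1 mod 67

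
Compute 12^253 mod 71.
Using Fermat: 12^{70} ≡ 1 (mod 71). 253 ≡ 43 (mod 70). So 12^{253} ≡ 12^{43} ≡ 16 (mod 71)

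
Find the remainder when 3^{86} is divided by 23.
By Fermat: 3^{22} ≡ 1 (mod 23). 86 = 3×22 + 20. So 3^{86} ≡ 3^{20} ≡ 18 (mod 23)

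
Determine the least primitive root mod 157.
g = 5. Powers: [5, 25, 125, 154, 142, 82, 96, 9, 45, 68, ...] generates all 156 non-zero residues.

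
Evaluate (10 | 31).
(10/31) = 10^{15} mod 31 = 1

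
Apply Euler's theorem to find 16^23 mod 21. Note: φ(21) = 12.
By Euler: 16^{12} ≡ 1 mod 21 since gcd(16, 21) = 1. 23 = 1×12 + 11. So 16^{23} ≡ 16^{11} ≡ 4 mod 21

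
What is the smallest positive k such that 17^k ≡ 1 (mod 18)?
Powers of 17 mod 18: 17^1≡17, 17^2≡1. Order = 2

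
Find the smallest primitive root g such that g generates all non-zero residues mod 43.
g = 3. Powers: [3, 9, 27, 38, 28, 41, 37, ...] generates all 42 non-zero residues.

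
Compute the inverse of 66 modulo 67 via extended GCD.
Extended GCD: 66(-1) + 67(1) = 1. So 66^(-1) ≡ -1 ≡ 66 mod 67. Verify: 66 × 66 = 4356 ≡ 1 mod 67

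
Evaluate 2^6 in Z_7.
Using Fermat: 2^{6} ≡ 1 mod 7. 6 ≡ 0 mod 6. So 2^{6} ≡ 2^{0} ≡ 1 mod 7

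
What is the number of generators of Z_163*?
A prime p has φ(p-1) primitive roots; here φ(162) = 54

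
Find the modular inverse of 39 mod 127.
Since 127 is prime, by Fermat 39^(-1) ≡ 39^{125} ≡ 114 (mod 127). Verify: 39 × 114 = 4446 ≡ 1 (mod 127)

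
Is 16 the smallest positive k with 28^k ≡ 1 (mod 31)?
Powers of 28 mod 31: 28^1≡28, 28^2≡9, 28^3≡4, 28^4≡19, 28^5≡5, 28^6≡16, 28^7≡14, 28^8≡20, 28^9≡2, 28^10≡25, 28^11≡18, 28^12≡8, 28^13≡7, 28^14≡10, 28^15≡1. Already 28^15≡1, so the order is 15 < 16. No, the actual order is 15.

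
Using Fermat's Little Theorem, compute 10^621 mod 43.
By Fermat: 10^{42} ≡ 1 (mod 43). 621 ≡ 33 (mod 42). So 10^{621} ≡ 10^{33} ≡ 21 (mod 43)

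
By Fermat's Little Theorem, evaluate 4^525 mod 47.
By Fermat: 4^{46} ≡ 1 mod 47. 525 ≡ 19 mod 46. So 4^{525} ≡ 4^{19} ≡ 9 mod 47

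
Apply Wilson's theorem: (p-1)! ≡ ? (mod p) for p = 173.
By Wilson's theorem, (172)! ≡ -1 ≡ 172 (mod 173)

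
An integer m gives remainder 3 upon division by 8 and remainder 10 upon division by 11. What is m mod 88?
M = 8 × 11 = 88. M₁ = 11, y₁ ≡ 3 mod 8. M₂ = 8, y₂ ≡ 7 mod 11. m = 3×11×3 + 10×8×7 ≡ 43 mod 88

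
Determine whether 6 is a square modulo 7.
By Euler's criterion: 6^{3} ≡ 6 (mod 7). Since this equals -1 (≡ 6), 6 is not a QR.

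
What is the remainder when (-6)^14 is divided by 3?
By repeated squaring (mod 3): (-6)^{1}≡0, (-6)^{2}≡0, (-6)^{4}≡0, (-6)^{8}≡0. Then (-6)^{14} = (-6)^{8+4+2} ≡ 0 × 0 × 0 ≡ 0 (mod 3)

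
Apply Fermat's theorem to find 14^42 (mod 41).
By Fermat: 14^{40} ≡ 1 (mod 41). So 14^{42} = 14^{40} · 14^{2} ≡ 14^{2} ≡ 32 (mod 41)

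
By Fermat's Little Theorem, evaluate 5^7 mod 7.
By Fermat: 5^{6} ≡ 1 (mod 7). So 5^{7} = 5^{6} · 5^{1} ≡ 5^{1} ≡ 5 (mod 7)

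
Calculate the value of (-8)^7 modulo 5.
Using Fermat: (-8)^{4} ≡ 1 mod 5. 7 ≡ 3 mod 4. So (-8)^{7} ≡ (-8)^{3} ≡ 3 mod 5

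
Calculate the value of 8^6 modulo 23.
By repeated squaring (mod 23): 8^{1}≡8, 8^{2}≡18, 8^{4}≡2. Then 8^{6} = 8^{4+2} ≡ 2 × 18 ≡ 13 (mod 23)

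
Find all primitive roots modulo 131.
There are φ(130) = 48 primitive roots mod 131: {2, 6, 8, 10, 14, 17, 22, 23, 26, 29, 30, 31, 37, 40, 50, 54, 56, 57, 66, 67, 72, 76, 82, 83, 85, 87, 88, 90, 93, 95, 96, 97, 98, 103, 104, 106, 110, 111, 115, 116, 118, 119, 120, 122, 124, 126, 127, 128}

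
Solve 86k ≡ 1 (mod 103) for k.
Since 103 is prime, by Fermat 86^(-1) ≡ 86^{101} ≡ 6 (mod 103). Verify: 86 × 6 = 516 ≡ 1 (mod 103)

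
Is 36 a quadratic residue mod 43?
By Euler's criterion: 36^{21} ≡ 1 (mod 43). Since this equals 1, 36 is a QR.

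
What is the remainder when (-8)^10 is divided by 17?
By repeated squaring mod 17: (-8)^{1}≡9, (-8)^{2}≡13, (-8)^{4}≡16, (-8)^{8}≡1. Then (-8)^{10} = (-8)^{8+2} ≡ 1 × 13 ≡ 13 mod 17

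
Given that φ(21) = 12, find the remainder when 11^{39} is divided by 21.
By Euler: 11^{12} ≡ 1 (mod 21) since gcd(11, 21) = 1. 39 = 3×12 + 3. So 11^{39} ≡ 11^{3} ≡ 8 (mod 21)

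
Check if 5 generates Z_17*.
ord_17(5) divides 16. For each prime q|16: 5^{8}≡16, none ≡ 1. So 5 has order 16 and is a primitive root mod 17.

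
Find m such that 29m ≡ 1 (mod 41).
Since 41 is prime, by Fermat 29^(-1) ≡ 29^{39} ≡ 17 (mod 41). Verify: 29 × 17 = 493 ≡ 1 (mod 41)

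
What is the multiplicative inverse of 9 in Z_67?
Since 67 is prime, by Fermat 9^(-1) ≡ 9^{65} ≡ 15 (mod 67). Verify: 9 × 15 = 135 ≡ 1 (mod 67)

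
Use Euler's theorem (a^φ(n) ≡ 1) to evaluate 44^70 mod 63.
By Euler: 44^{36} ≡ 1 (mod 63) since gcd(44, 63) = 1. 70 = 1×36 + 34. So 44^{70} ≡ 44^{34} ≡ 37 (mod 63)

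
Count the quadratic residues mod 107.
The squaring map on Z_107* is 2-to-1, so there are (106)/2 = 53 QRs.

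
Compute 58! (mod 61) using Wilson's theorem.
(60)! = (58)! × (59) × (60) ≡ -1 (mod 61). So (58)! ≡ -1 × [(60)(59)]^(-1) ≡ 30 (mod 61)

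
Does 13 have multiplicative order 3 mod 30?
Powers of 13 mod 30: 13^1≡13, 13^2≡19, 13^3≡7, 13^4≡1. 13^3≡7≢1, so ord ≠ 3. No, the actual order is 4.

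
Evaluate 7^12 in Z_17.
By repeated squaring (mod 17): 7^{1}≡7, 7^{2}≡15, 7^{4}≡4, 7^{8}≡16. Then 7^{12} = 7^{8+4} ≡ 16 × 4 ≡ 13 (mod 17)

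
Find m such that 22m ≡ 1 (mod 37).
Since 37 is prime, by Fermat 22^(-1) ≡ 22^{35} ≡ 32 (mod 37). Verify: 22 × 32 = 704 ≡ 1 (mod 37)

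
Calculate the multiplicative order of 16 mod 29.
Powers of 16 mod 29: 16^1≡16, 16^2≡24, 16^3≡7, 16^4≡25, 16^5≡23, 16^6≡20, 16^7≡1. So the order of 16 is 7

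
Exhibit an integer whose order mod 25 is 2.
24 has order 2 mod 25 since 24^{2} ≡ 1 mod 25 and no smaller power works.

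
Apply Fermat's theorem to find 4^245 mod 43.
By Fermat: 4^{42} ≡ 1 mod 43. 245 ≡ 35 mod 42. So 4^{245} ≡ 4^{35} ≡ 1 mod 43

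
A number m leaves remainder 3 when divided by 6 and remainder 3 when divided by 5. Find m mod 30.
M = 6 × 5 = 30. M₁ = 5, y₁ ≡ 5 mod 6. M₂ = 6, y₂ ≡ 1 mod 5. m = 3×5×5 + 3×6×1 ≡ 3 mod 30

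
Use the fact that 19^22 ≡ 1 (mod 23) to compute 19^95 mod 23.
By Fermat: 19^{22} ≡ 1 (mod 23). 95 = 4×22 + 7. So 19^{95} ≡ 19^{7} ≡ 15 (mod 23)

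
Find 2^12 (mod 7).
Using Fermat: 2^{6} ≡ 1 (mod 7). 12 ≡ 0 (mod 6). So 2^{12} ≡ 2^{0} ≡ 1 (mod 7)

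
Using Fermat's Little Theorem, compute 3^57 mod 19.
By Fermat: 3^{18} ≡ 1 (mod 19). 57 = 3×18 + 3. So 3^{57} ≡ 3^{3} ≡ 8 (mod 19)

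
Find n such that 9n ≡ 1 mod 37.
Since 37 is prime, by Fermat 9^(-1) ≡ 9^{35} ≡ 33 mod 37. Verify: 9 × 33 = 297 ≡ 1 mod 37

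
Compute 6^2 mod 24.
6^{2} = 36 ≡ 12 mod 24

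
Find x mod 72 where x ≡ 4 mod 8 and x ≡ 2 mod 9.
M = 8 × 9 = 72. M₁ = 9, y₁ ≡ 1 mod 8. M₂ = 8, y₂ ≡ 8 mod 9. x = 4×9×1 + 2×8×8 ≡ 20 mod 72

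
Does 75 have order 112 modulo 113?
ord_113(75) divides 112. For each prime q|112: 75^{56}≡112, 75^{16}≡30, none ≡ 1. So 75 has order 112 and is a primitive root mod 113.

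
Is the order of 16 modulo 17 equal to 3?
Powers of 16 mod 17: 16^1≡16, 16^2≡1. Already 16^2≡1, so the order is 2 < 3. No, the actual order is 2.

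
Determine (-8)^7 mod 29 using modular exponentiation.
By repeated squaring (mod 29): (-8)^{1}≡21, (-8)^{2}≡6, (-8)^{4}≡7. Then (-8)^{7} = (-8)^{4+2+1} ≡ 7 × 6 × 21 ≡ 12 (mod 29)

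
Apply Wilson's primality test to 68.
(67)! mod 68 = 0. Since 0 ≢ -1 mod 68, 68 is not prime.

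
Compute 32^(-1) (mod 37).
Since 37 is prime, by Fermat 32^(-1) ≡ 32^{35} ≡ 22 (mod 37). Verify: 32 × 22 = 704 ≡ 1 (mod 37)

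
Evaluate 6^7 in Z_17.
By repeated squaring mod 17: 6^{1}≡6, 6^{2}≡2, 6^{4}≡4. Then 6^{7} = 6^{4+2+1} ≡ 4 × 2 × 6 ≡ 14 mod 17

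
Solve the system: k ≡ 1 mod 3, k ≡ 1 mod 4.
M = 3 × 4 = 12. M₁ = 4, y₁ ≡ 1 mod 3. M₂ = 3, y₂ ≡ 3 mod 4. k = 1×4×1 + 1×3×3 ≡ 1 mod 12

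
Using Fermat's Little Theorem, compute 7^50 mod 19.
By Fermat: 7^{18} ≡ 1 mod 19. 50 = 2×18 + 14. So 7^{50} ≡ 7^{14} ≡ 11 mod 19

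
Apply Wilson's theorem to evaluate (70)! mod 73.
(72)! = (70)! × (71) × (72) ≡ -1 mod 73. So (70)! ≡ -1 × [(72)(71)]^(-1) ≡ 36 mod 73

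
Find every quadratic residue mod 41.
QRs mod 41: {1, 2, 4, 5, 8, 9, 10, 16, 18, 20, 21, 23, 25, 31, 32, 33, 36, 37, 39, 40}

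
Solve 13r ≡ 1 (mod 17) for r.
Since 17 is prime, by Fermat 13^(-1) ≡ 13^{15} ≡ 4 (mod 17). Verify: 13 × 4 = 52 ≡ 1 (mod 17)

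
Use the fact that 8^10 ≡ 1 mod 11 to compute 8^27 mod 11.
By Fermat: 8^{10} ≡ 1 mod 11. 27 = 2×10 + 7. So 8^{27} ≡ 8^{7} ≡ 2 mod 11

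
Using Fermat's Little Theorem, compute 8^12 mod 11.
By Fermat: 8^{10} ≡ 1 (mod 11). So 8^{12} = 8^{10} · 8^{2} ≡ 8^{2} ≡ 9 (mod 11)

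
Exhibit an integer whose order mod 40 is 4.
13 has order 4 mod 40 since 13^{4} ≡ 1 mod 40 and no smaller power works.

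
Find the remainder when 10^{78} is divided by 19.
By Fermat: 10^{18} ≡ 1 (mod 19). 78 = 4×18 + 6. So 10^{78} ≡ 10^{6} ≡ 11 (mod 19)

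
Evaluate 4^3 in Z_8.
4^{3} = 64 ≡ 0 (mod 8)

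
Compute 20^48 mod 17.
Using Fermat: 20^{16} ≡ 1 (mod 17). 48 ≡ 0 (mod 16). So 20^{48} ≡ 20^{0} ≡ 1 (mod 17)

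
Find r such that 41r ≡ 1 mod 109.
Since 109 is prime, by Fermat 41^(-1) ≡ 41^{107} ≡ 8 mod 109. Verify: 41 × 8 = 328 ≡ 1 mod 109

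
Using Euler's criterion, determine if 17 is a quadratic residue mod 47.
By Euler's criterion: 17^{23} ≡ 1 mod 47. Since this equals 1, 17 is a QR.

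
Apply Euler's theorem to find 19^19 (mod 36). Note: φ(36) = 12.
By Euler: 19^{12} ≡ 1 (mod 36) since gcd(19, 36) = 1. 19 = 1×12 + 7. So 19^{19} ≡ 19^{7} ≡ 19 (mod 36)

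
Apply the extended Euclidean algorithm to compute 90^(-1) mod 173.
Extended GCD: 90(25) + 173(-13) = 1. So 90^(-1) ≡ 25 (mod 173). Verify: 90 × 25 = 2250 ≡ 1 (mod 173)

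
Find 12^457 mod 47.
Using Fermat: 12^{46} ≡ 1 mod 47. 457 ≡ 43 mod 46. So 12^{457} ≡ 12^{43} ≡ 17 mod 47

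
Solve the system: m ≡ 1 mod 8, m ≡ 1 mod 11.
M = 8 × 11 = 88. M₁ = 11, y₁ ≡ 3 mod 8. M₂ = 8, y₂ ≡ 7 mod 11. m = 1×11×3 + 1×8×7 ≡ 1 mod 88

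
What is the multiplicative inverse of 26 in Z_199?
Since 199 is prime, by Fermat 26^(-1) ≡ 26^{197} ≡ 23 mod 199. Verify: 26 × 23 = 598 ≡ 1 mod 199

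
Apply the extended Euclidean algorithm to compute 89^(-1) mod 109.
Extended GCD: 89(49) + 109(-40) = 1. So 89^(-1) ≡ 49 mod 109. Verify: 89 × 49 = 4361 ≡ 1 mod 109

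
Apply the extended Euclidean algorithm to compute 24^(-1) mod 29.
Extended GCD: 24(-6) + 29(5) = 1. So 24^(-1) ≡ -6 ≡ 23 mod 29. Verify: 24 × 23 = 552 ≡ 1 mod 29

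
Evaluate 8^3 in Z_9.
8^{3} = 512 ≡ 8 (mod 9)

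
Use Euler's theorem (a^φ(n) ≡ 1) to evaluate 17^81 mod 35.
By Euler: 17^{24} ≡ 1 (mod 35) since gcd(17, 35) = 1. 81 = 3×24 + 9. So 17^{81} ≡ 17^{9} ≡ 27 (mod 35)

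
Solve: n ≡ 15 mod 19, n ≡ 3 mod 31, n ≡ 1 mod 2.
M = 19 × 31 × 2 = 1178. M₁ = 62, y₁ ≡ 4 mod 19. M₂ = 38, y₂ ≡ 9 mod 31. M₃ = 589, y₃ ≡ 1 mod 2. n = 15×62×4 + 3×38×9 + 1×589×1 ≡ 623 mod 1178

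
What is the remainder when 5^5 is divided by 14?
By repeated squaring mod 14: 5^{1}≡5, 5^{2}≡11, 5^{4}≡9. Then 5^{5} = 5^{4+1} ≡ 9 × 5 ≡ 3 mod 14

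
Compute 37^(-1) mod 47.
Since 47 is prime, by Fermat 37^(-1) ≡ 37^{45} ≡ 14 mod 47. Verify: 37 × 14 = 518 ≡ 1 mod 47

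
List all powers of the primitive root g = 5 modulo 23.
5^1, 5^2, ..., 5^{22} mod 23: [5, 2, 10, 4, 20, 8, 17, 16, 11, 9, 22, 18, 21, 13, 19, 3, 15, 6, 7, 12, 14, 1]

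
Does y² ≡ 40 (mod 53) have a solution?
By Euler's criterion: 40^{26} ≡ 1 (mod 53). Since this equals 1, 40 is a QR.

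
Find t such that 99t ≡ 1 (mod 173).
Since 173 is prime, by Fermat 99^(-1) ≡ 99^{171} ≡ 7 (mod 173). Verify: 99 × 7 = 693 ≡ 1 (mod 173)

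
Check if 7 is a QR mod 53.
By Euler's criterion: 7^{26} ≡ 1 mod 53. Since this equals 1, 7 is a QR.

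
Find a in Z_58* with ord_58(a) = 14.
5 has order 14 mod 58 since 5^{14} ≡ 1 (mod 58) and no smaller power works.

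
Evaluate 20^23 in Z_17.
Using Fermat: 20^{16} ≡ 1 mod 17. 23 ≡ 7 mod 16. So 20^{23} ≡ 20^{7} ≡ 11 mod 17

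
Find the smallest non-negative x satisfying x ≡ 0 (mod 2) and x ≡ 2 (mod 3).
M = 2 × 3 = 6. M₁ = 3, y₁ ≡ 1 (mod 2). M₂ = 2, y₂ ≡ 2 (mod 3). x = 0×3×1 + 2×2×2 ≡ 2 (mod 6)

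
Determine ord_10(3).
Powers of 3 mod 10: 3^1≡3, 3^2≡9, 3^3≡7, 3^4≡1. Order = 4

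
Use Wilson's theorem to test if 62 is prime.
(61)! mod 62 = 0. Since 0 ≢ -1 mod 62, 62 is not prime.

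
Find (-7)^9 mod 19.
By repeated squaring mod 19: (-7)^{1}≡12, (-7)^{2}≡11, (-7)^{4}≡7, (-7)^{8}≡11. Then (-7)^{9} = (-7)^{8+1} ≡ 11 × 12 ≡ 18 mod 19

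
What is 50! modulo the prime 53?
(52)! = (50)! × (51) × (52) ≡ -1 mod 53. So (50)! ≡ -1 × [(52)(51)]^(-1) ≡ 26 mod 53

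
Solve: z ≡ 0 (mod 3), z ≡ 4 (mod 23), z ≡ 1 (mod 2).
M = 3 × 23 × 2 = 138. M₁ = 46, y₁ ≡ 1 (mod 3). M₂ = 6, y₂ ≡ 4 (mod 23). M₃ = 69, y₃ ≡ 1 (mod 2). z = 0×46×1 + 4×6×4 + 1×69×1 ≡ 27 (mod 138)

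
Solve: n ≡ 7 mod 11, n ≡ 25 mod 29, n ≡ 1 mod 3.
M = 11 × 29 × 3 = 957. M₁ = 87, y₁ ≡ 10 mod 11. M₂ = 33, y₂ ≡ 22 mod 29. M₃ = 319, y₃ ≡ 1 mod 3. n = 7×87×10 + 25×33×22 + 1×319×1 ≡ 634 mod 957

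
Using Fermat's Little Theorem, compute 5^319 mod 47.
By Fermat: 5^{46} ≡ 1 mod 47. 319 ≡ 43 mod 46. So 5^{319} ≡ 5^{43} ≡ 44 mod 47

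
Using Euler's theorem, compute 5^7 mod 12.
By Euler: 5^{4} ≡ 1 mod 12 since gcd(5, 12) = 1. 7 = 1×4 + 3. So 5^{7} ≡ 5^{3} ≡ 5 mod 12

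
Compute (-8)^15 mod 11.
Using Fermat: (-8)^{10} ≡ 1 (mod 11). 15 ≡ 5 (mod 10). So (-8)^{15} ≡ (-8)^{5} ≡ 1 (mod 11)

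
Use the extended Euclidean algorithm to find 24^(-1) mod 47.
Extended GCD: 24(2) + 47(-1) = 1. So 24^(-1) ≡ 2 mod 47. Verify: 24 × 2 = 48 ≡ 1 mod 47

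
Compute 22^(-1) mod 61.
Since 61 is prime, by Fermat 22^(-1) ≡ 22^{59} ≡ 25 mod 61. Verify: 22 × 25 = 550 ≡ 1 mod 61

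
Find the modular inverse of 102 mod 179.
Since 179 is prime, by Fermat 102^(-1) ≡ 102^{177} ≡ 86 (mod 179). Verify: 102 × 86 = 8772 ≡ 1 (mod 179)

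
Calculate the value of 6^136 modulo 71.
Using Fermat: 6^{70} ≡ 1 mod 71. 136 ≡ 66 mod 70. So 6^{136} ≡ 6^{66} ≡ 4 mod 71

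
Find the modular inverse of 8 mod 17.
Since 17 is prime, by Fermat 8^(-1) ≡ 8^{15} ≡ 15 mod 17. Verify: 8 × 15 = 120 ≡ 1 mod 17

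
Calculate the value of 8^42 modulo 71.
By repeated squaring (mod 71): 8^{1}≡8, 8^{2}≡64, 8^{4}≡49, 8^{8}≡58, 8^{16}≡27, 8^{32}≡19. Then 8^{42} = 8^{32+8+2} ≡ 19 × 58 × 64 ≡ 25 (mod 71)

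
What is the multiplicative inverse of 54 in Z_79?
Since 79 is prime, by Fermat 54^(-1) ≡ 54^{77} ≡ 60 mod 79. Verify: 54 × 60 = 3240 ≡ 1 mod 79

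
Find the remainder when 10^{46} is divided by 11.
By Fermat: 10^{10} ≡ 1 mod 11. 46 = 4×10 + 6. So 10^{46} ≡ 10^{6} ≡ 1 mod 11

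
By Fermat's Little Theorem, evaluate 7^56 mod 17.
By Fermat: 7^{16} ≡ 1 (mod 17). 56 = 3×16 + 8. So 7^{56} ≡ 7^{8} ≡ 16 (mod 17)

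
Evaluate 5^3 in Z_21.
5^{3} = 125 ≡ 20 (mod 21)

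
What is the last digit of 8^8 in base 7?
Using Fermat: 8^{6} ≡ 1 (mod 7). 8 ≡ 2 (mod 6). So 8^{8} ≡ 8^{2} ≡ 1 (mod 7)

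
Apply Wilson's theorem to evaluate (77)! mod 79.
(78)! = (77)! × (78) ≡ -1 (mod 79). So (77)! ≡ -1 × (78)^(-1) ≡ (-1)×(-1) = 1 (mod 79)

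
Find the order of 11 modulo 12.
Powers of 11 mod 12: 11^1≡11, 11^2≡1. So the order of 11 is 2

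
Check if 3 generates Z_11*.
3^{5} ≡ 1 mod 11 and 5 < 10, so ord_11(3) = 5 ≠ 10 and 3 is not a primitive root.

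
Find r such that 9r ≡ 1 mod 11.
Since 11 is prime, by Fermat 9^(-1) ≡ 9^{9} ≡ 5 mod 11. Verify: 9 × 5 = 45 ≡ 1 mod 11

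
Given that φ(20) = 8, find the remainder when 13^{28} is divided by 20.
By Euler: 13^{8} ≡ 1 mod 20 since gcd(13, 20) = 1. 28 = 3×8 + 4. So 13^{28} ≡ 13^{4} ≡ 1 mod 20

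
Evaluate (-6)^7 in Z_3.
By repeated squaring (mod 3): (-6)^{1}≡0, (-6)^{2}≡0, (-6)^{4}≡0. Then (-6)^{7} = (-6)^{4+2+1} ≡ 0 × 0 × 0 ≡ 0 (mod 3)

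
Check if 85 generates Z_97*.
85^{16} ≡ 1 mod 97 and 16 < 96, so ord_97(85) = 16 ≠ 96 and 85 is not a primitive root.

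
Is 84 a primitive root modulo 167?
84^{83} ≡ 1 mod 167 and 83 < 166, so ord_167(84) = 83 ≠ 166 and 84 is not a primitive root.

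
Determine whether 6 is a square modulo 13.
By Euler's criterion: 6^{6} ≡ 12 (mod 13). Since this equals -1 (≡ 12), 6 is not a QR.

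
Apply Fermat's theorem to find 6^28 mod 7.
By Fermat: 6^{6} ≡ 1 mod 7. 28 = 4×6 + 4. So 6^{28} ≡ 6^{4} ≡ 1 mod 7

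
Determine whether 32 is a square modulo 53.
By Euler's criterion: 32^{26} ≡ 52 (mod 53). Since this equals -1 (≡ 52), 32 is not a QR.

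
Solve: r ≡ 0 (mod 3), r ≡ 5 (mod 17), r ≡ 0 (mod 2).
M = 3 × 17 × 2 = 102. M₁ = 34, y₁ ≡ 1 (mod 3). M₂ = 6, y₂ ≡ 3 (mod 17). M₃ = 51, y₃ ≡ 1 (mod 2). r = 0×34×1 + 5×6×3 + 0×51×1 ≡ 90 (mod 102)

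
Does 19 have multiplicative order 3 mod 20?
Powers of 19 mod 20: 19^1≡19, 19^2≡1. Already 19^2≡1, so the order is 2 < 3. No, the actual order is 2.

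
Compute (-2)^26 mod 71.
By repeated squaring (mod 71): (-2)^{1}≡69, (-2)^{2}≡4, (-2)^{4}≡16, (-2)^{8}≡43, (-2)^{16}≡3. Then (-2)^{26} = (-2)^{16+8+2} ≡ 3 × 43 × 4 ≡ 19 (mod 71)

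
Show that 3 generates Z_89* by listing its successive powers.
3^1, 3^2, ..., 3^{88} mod 89: [3, 9, 27, 81, 65, 17, 51, 64, 14, 42, 37, 22, 66, 20, 60, 2, 6, 18, 54, 73, 41, 34, 13, 39, 28, 84, 74, 44, 43, 40, 31, 4, 12, 36, 19, 57, 82, 68, 26, 78, 56, 79, 59, 88, 86, 80, 62, 8, 24, 72, 38, 25, 75, 47, 52, 67, 23, 69, 29, 87, 83, 71, 35, 16, 48, 55, 76, 50, 61, 5, 15, 45, 46, 49, 58, 85, 77, 53, 70, 32, 7, 21, 63, 11, 33, 10, 30, 1]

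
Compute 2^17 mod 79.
By repeated squaring (mod 79): 2^{1}≡2, 2^{2}≡4, 2^{4}≡16, 2^{8}≡19, 2^{16}≡45. Then 2^{17} = 2^{16+1} ≡ 45 × 2 ≡ 11 (mod 79)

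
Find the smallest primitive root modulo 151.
g = 6. For each prime q|150: 6^{75}≡150, 6^{50}≡32, 6^{30}≡59, none ≡ 1, so ord_151(6) = 150 and 6 is a primitive root.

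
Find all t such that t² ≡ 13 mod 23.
The square roots of 13 mod 23 are 6 and 17. Verify: 6² = 36 ≡ 13 mod 23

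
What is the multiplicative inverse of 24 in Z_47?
Since 47 is prime, by Fermat 24^(-1) ≡ 24^{45} ≡ 2 (mod 47). Verify: 24 × 2 = 48 ≡ 1 (mod 47)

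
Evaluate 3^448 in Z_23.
Using Fermat: 3^{22} ≡ 1 mod 23. 448 ≡ 8 mod 22. So 3^{448} ≡ 3^{8} ≡ 6 mod 23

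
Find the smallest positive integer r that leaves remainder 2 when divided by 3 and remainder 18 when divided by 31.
M = 3 × 31 = 93. M₁ = 31, y₁ ≡ 1 (mod 3). M₂ = 3, y₂ ≡ 21 (mod 31). r = 2×31×1 + 18×3×21 ≡ 80 (mod 93)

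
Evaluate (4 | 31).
(4/31) = 4^{15} mod 31 = 1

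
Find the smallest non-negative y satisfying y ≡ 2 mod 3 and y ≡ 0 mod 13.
M = 3 × 13 = 39. M₁ = 13, y₁ ≡ 1 mod 3. M₂ = 3, y₂ ≡ 9 mod 13. y = 2×13×1 + 0×3×9 ≡ 26 mod 39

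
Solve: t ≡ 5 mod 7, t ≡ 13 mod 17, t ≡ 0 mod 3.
M = 7 × 17 × 3 = 357. M₁ = 51, y₁ ≡ 4 mod 7. M₂ = 21, y₂ ≡ 13 mod 17. M₃ = 119, y₃ ≡ 2 mod 3. t = 5×51×4 + 13×21×13 + 0×119×2 ≡ 285 mod 357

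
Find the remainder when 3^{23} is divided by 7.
By Fermat: 3^{6} ≡ 1 (mod 7). 23 = 3×6 + 5. So 3^{23} ≡ 3^{5} ≡ 5 (mod 7)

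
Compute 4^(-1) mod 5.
Since 5 is prime, by Fermat 4^(-1) ≡ 4^{3} ≡ 4 mod 5. Verify: 4 × 4 = 16 ≡ 1 mod 5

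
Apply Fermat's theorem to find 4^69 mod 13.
By Fermat: 4^{12} ≡ 1 mod 13. 69 = 5×12 + 9. So 4^{69} ≡ 4^{9} ≡ 12 mod 13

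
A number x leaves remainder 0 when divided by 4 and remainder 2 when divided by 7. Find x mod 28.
M = 4 × 7 = 28. M₁ = 7, y₁ ≡ 3 mod 4. M₂ = 4, y₂ ≡ 2 mod 7. x = 0×7×3 + 2×4×2 ≡ 16 mod 28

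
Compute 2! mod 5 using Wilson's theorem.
(4)! = (2)! × (3) × (4) ≡ -1 mod 5. So (2)! ≡ -1 × [(4)(3)]^(-1) ≡ 2 mod 5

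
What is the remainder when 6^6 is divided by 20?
By repeated squaring mod 20: 6^{1}≡6, 6^{2}≡16, 6^{4}≡16. Then 6^{6} = 6^{4+2} ≡ 16 × 16 ≡ 16 mod 20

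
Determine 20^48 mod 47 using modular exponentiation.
Using Fermat: 20^{46} ≡ 1 mod 47. 48 ≡ 2 mod 46. So 20^{48} ≡ 20^{2} ≡ 24 mod 47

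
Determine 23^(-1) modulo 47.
Since 47 is prime, by Fermat 23^(-1) ≡ 23^{45} ≡ 45 mod 47. Verify: 23 × 45 = 1035 ≡ 1 mod 47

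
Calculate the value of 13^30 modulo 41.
By repeated squaring mod 41: 13^{1}≡13, 13^{2}≡5, 13^{4}≡25, 13^{8}≡10, 13^{16}≡18. Then 13^{30} = 13^{16+8+4+2} ≡ 18 × 10 × 25 × 5 ≡ 32 mod 41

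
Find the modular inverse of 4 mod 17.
Since 17 is prime, by Fermat 4^(-1) ≡ 4^{15} ≡ 13 mod 17. Verify: 4 × 13 = 52 ≡ 1 mod 17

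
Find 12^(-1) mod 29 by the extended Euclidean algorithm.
Extended GCD: 12(-12) + 29(5) = 1. So 12^(-1) ≡ -12 ≡ 17 mod 29. Verify: 12 × 17 = 204 ≡ 1 mod 29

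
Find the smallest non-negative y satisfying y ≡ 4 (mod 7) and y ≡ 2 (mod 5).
M = 7 × 5 = 35. M₁ = 5, y₁ ≡ 3 (mod 7). M₂ = 7, y₂ ≡ 3 (mod 5). y = 4×5×3 + 2×7×3 ≡ 32 (mod 35)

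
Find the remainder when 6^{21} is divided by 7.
By Fermat: 6^{6} ≡ 1 mod 7. 21 = 3×6 + 3. So 6^{21} ≡ 6^{3} ≡ 6 mod 7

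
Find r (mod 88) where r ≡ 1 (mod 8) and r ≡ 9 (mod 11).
M = 8 × 11 = 88. M₁ = 11, y₁ ≡ 3 (mod 8). M₂ = 8, y₂ ≡ 7 (mod 11). r = 1×11×3 + 9×8×7 ≡ 9 (mod 88)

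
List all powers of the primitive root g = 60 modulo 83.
60^1, 60^2, ..., 60^{82} mod 83: [60, 31, 34, 48, 58, 77, 55, 63, 45, 44, 67, 36, 2, 37, 62, 68, 13, 33, 71, 27, 43, 7, 5, 51, 72, 4, 74, 41, 53, 26, 66, 59, 54, 3, 14, 10, 19, 61, 8, 65, 82, 23, 52, 49, 35, 25, 6, 28, 20, 38, 39, 16, 47, 81, 46, 21, 15, 70, 50, 12, 56, 40, 76, 78, 32, 11, 79, 9, 42, 30, 57, 17, 24, 29, 80, 69, 73, 64, 22, 75, 18, 1]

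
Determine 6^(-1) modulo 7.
Since 7 is prime, by Fermat 6^(-1) ≡ 6^{5} ≡ 6 mod 7. Verify: 6 × 6 = 36 ≡ 1 mod 7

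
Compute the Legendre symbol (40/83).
(40/83) = 40^{41} mod 83 = 1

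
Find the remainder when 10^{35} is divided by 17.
By Fermat: 10^{16} ≡ 1 (mod 17). 35 = 2×16 + 3. So 10^{35} ≡ 10^{3} ≡ 14 (mod 17)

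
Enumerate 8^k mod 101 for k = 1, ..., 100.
8^1, 8^2, ..., 8^{100} mod 101: [8, 64, 7, 56, 44, 49, 89, 5, 40, 17, 35, 78, 18, 43, 41, 25, 99, 85, 74, 87, 90, 13, 3, 24, 91, 21, 67, 31, 46, 65, 15, 19, 51, 4, 32, 54, 28, 22, 75, 95, 53, 20, 59, 68, 39, 9, 72, 71, 63, 100, 93, 37, 94, 45, 57, 52, 12, 96, 61, 84, 66, 23, 83, 58, 60, 76, 2, 16, 27, 14, 11, 88, 98, 77, 10, 80, 34, 70, 55, 36, 86, 82, 50, 97, 69, 47, 73, 79, 26, 6, 48, 81, 42, 33, 62, 92, 29, 30, 38, 1]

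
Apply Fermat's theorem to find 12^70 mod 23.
By Fermat: 12^{22} ≡ 1 mod 23. 70 = 3×22 + 4. So 12^{70} ≡ 12^{4} ≡ 13 mod 23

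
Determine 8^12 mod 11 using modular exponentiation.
Using Fermat: 8^{10} ≡ 1 (mod 11). 12 ≡ 2 (mod 10). So 8^{12} ≡ 8^{2} ≡ 9 (mod 11)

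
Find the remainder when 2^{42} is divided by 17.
By Fermat: 2^{16} ≡ 1 mod 17. 42 = 2×16 + 10. So 2^{42} ≡ 2^{10} ≡ 4 mod 17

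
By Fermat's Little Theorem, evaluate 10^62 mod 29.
By Fermat: 10^{28} ≡ 1 (mod 29). 62 = 2×28 + 6. So 10^{62} ≡ 10^{6} ≡ 22 (mod 29)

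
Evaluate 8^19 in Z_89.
By repeated squaring (mod 89): 8^{1}≡8, 8^{2}≡64, 8^{4}≡2, 8^{8}≡4, 8^{16}≡16. Then 8^{19} = 8^{16+2+1} ≡ 16 × 64 × 8 ≡ 4 (mod 89)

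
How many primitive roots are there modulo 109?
There are φ(109-1) = φ(108) = 36 primitive roots modulo 109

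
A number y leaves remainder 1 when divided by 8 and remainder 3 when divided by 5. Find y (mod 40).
M = 8 × 5 = 40. M₁ = 5, y₁ ≡ 5 (mod 8). M₂ = 8, y₂ ≡ 2 (mod 5). y = 1×5×5 + 3×8×2 ≡ 33 (mod 40)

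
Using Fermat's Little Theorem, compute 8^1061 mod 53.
By Fermat: 8^{52} ≡ 1 (mod 53). 1061 ≡ 21 (mod 52). So 8^{1061} ≡ 8^{21} ≡ 34 (mod 53)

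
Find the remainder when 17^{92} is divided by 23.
By Fermat: 17^{22} ≡ 1 mod 23. 92 = 4×22 + 4. So 17^{92} ≡ 17^{4} ≡ 8 mod 23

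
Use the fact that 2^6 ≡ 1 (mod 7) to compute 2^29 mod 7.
By Fermat: 2^{6} ≡ 1 (mod 7). 29 = 4×6 + 5. So 2^{29} ≡ 2^{5} ≡ 4 (mod 7)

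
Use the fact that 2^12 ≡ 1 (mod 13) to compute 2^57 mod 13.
By Fermat: 2^{12} ≡ 1 (mod 13). 57 = 4×12 + 9. So 2^{57} ≡ 2^{9} ≡ 5 (mod 13)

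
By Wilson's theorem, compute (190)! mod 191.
By Wilson's theorem, (190)! ≡ -1 ≡ 190 mod 191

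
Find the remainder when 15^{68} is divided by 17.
By Fermat: 15^{16} ≡ 1 mod 17. 68 = 4×16 + 4. So 15^{68} ≡ 15^{4} ≡ 16 mod 17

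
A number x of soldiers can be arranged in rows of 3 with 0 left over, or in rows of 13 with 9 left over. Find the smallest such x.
M = 3 × 13 = 39. M₁ = 13, y₁ ≡ 1 (mod 3). M₂ = 3, y₂ ≡ 9 (mod 13). x = 0×13×1 + 9×3×9 ≡ 9 (mod 39)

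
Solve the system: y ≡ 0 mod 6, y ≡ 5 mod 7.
M = 6 × 7 = 42. M₁ = 7, y₁ ≡ 1 mod 6. M₂ = 6, y₂ ≡ 6 mod 7. y = 0×7×1 + 5×6×6 ≡ 12 mod 42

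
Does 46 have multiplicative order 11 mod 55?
Powers of 46 mod 55: 46^1≡46, 46^2≡26, 46^3≡41, 46^4≡16, 46^5≡21, 46^6≡31, 46^7≡51, 46^8≡36, 46^9≡6, 46^10≡1. Already 46^10≡1, so the order is 10 < 11. No, the actual order is 10.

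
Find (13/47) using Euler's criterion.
(13/47) = 13^{23} mod 47 = -1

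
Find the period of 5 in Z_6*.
Powers of 5 mod 6: 5^1≡5, 5^2≡1. So the order of 5 is 2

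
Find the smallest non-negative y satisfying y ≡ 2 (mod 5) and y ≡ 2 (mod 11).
M = 5 × 11 = 55. M₁ = 11, y₁ ≡ 1 (mod 5). M₂ = 5, y₂ ≡ 9 (mod 11). y = 2×11×1 + 2×5×9 ≡ 2 (mod 55)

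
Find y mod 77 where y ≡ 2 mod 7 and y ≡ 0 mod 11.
M = 7 × 11 = 77. M₁ = 11, y₁ ≡ 2 mod 7. M₂ = 7, y₂ ≡ 8 mod 11. y = 2×11×2 + 0×7×8 ≡ 44 mod 77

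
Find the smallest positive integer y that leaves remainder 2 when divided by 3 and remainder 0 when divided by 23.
M = 3 × 23 = 69. M₁ = 23, y₁ ≡ 2 (mod 3). M₂ = 3, y₂ ≡ 8 (mod 23). y = 2×23×2 + 0×3×8 ≡ 23 (mod 69)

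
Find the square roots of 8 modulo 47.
The square roots of 8 mod 47 are 14 and 33. Verify: 14² = 196 ≡ 8 mod 47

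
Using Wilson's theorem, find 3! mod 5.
(4)! = (3)! × (4) ≡ -1 (mod 5). So (3)! ≡ -1 × (4)^(-1) ≡ (-1)×(-1) = 1 (mod 5)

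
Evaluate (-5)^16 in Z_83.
By repeated squaring mod 83: (-5)^{1}≡78, (-5)^{2}≡25, (-5)^{4}≡44, (-5)^{8}≡27, (-5)^{16}≡65. So (-5)^{16} ≡ 65 mod 83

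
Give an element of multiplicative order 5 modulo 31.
2 has order 5 mod 31 since 2^{5} ≡ 1 (mod 31) and no smaller power works.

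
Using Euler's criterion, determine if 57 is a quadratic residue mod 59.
By Euler's criterion: 57^{29} ≡ 1 mod 59. Since this equals 1, 57 is a QR.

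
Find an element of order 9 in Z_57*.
4 has order 9 mod 57 since 4^{9} ≡ 1 mod 57 and no smaller power works.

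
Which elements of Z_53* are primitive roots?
There are φ(52) = 24 primitive roots mod 53: {2, 3, 5, 8, 12, 14, 18, 19, 20, 21, 22, 26, 27, 31, 32, 33, 34, 35, 39, 41, 45, 48, 50, 51}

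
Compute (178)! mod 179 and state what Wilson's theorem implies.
(178)! mod 179 = 178. Since this equals -1 (mod 179), Wilson confirms 179 is prime.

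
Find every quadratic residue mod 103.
Squares in Z_103*: {1, 2, 4, 7, 8, 9, 13, 14, 15, 16, 17, 18, 19, 23, 25, 26, 28, 29, 30, 32, 33, 34, 36, 38, 41, 46, 49, 50, 52, 55, 56, 58, 59, 60, 61, 63, 64, 66, 68, 72, 76, 79, 81, 82, 83, 91, 92, 93, 97, 98, 100}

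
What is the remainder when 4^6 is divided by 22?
By repeated squaring (mod 22): 4^{1}≡4, 4^{2}≡16, 4^{4}≡14. Then 4^{6} = 4^{4+2} ≡ 14 × 16 ≡ 4 (mod 22)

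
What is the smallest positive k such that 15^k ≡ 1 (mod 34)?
Powers of 15 mod 34: 15^1≡15, 15^2≡21, 15^3≡9, 15^4≡33, 15^5≡19, 15^6≡13, 15^7≡25, 15^8≡1. Order = 8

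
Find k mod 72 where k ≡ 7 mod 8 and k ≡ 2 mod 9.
M = 8 × 9 = 72. M₁ = 9, y₁ ≡ 1 mod 8. M₂ = 8, y₂ ≡ 8 mod 9. k = 7×9×1 + 2×8×8 ≡ 47 mod 72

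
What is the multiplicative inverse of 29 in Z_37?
Since 37 is prime, by Fermat 29^(-1) ≡ 29^{35} ≡ 23 (mod 37). Verify: 29 × 23 = 667 ≡ 1 (mod 37)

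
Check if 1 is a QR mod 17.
By Euler's criterion: 1^{8} ≡ 1 (mod 17). Since this equals 1, 1 is a QR.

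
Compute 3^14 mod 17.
By repeated squaring mod 17: 3^{1}≡3, 3^{2}≡9, 3^{4}≡13, 3^{8}≡16. Then 3^{14} = 3^{8+4+2} ≡ 16 × 13 × 9 ≡ 2 mod 17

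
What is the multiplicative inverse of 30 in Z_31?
Since 31 is prime, by Fermat 30^(-1) ≡ 30^{29} ≡ 30 mod 31. Verify: 30 × 30 = 900 ≡ 1 mod 31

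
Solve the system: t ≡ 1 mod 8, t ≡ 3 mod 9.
M = 8 × 9 = 72. M₁ = 9, y₁ ≡ 1 mod 8. M₂ = 8, y₂ ≡ 8 mod 9. t = 1×9×1 + 3×8×8 ≡ 57 mod 72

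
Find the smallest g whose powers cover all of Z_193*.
g = 5. For each prime q|192: 5^{96}≡192, 5^{64}≡84, none ≡ 1, so ord_193(5) = 192 and 5 is a primitive root.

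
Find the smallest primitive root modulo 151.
g = 6. For each prime q|150: 6^{75}≡150, 6^{50}≡32, 6^{30}≡59, none ≡ 1, so ord_151(6) = 150 and 6 is a primitive root.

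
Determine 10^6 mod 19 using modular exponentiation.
By repeated squaring mod 19: 10^{1}≡10, 10^{2}≡5, 10^{4}≡6. Then 10^{6} = 10^{4+2} ≡ 6 × 5 ≡ 11 mod 19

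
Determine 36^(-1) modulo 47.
Since 47 is prime, by Fermat 36^(-1) ≡ 36^{45} ≡ 17 (mod 47). Verify: 36 × 17 = 612 ≡ 1 (mod 47)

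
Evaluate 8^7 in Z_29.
By repeated squaring mod 29: 8^{1}≡8, 8^{2}≡6, 8^{4}≡7. Then 8^{7} = 8^{4+2+1} ≡ 7 × 6 × 8 ≡ 17 mod 29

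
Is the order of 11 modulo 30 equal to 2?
Powers of 11 mod 30: 11^1≡11, 11^2≡1. First k with 11^k≡1 is k=2. Yes, ord_30(11) = 2.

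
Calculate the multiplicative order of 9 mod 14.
Powers of 9 mod 14: 9^1≡9, 9^2≡11, 9^3≡1. ord_14(9) = 3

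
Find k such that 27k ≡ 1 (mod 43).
Since 43 is prime, by Fermat 27^(-1) ≡ 27^{41} ≡ 8 (mod 43). Verify: 27 × 8 = 216 ≡ 1 (mod 43)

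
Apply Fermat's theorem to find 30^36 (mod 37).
By Fermat's Little Theorem, 30^{36} ≡ 1 (mod 37) since 37 is prime and gcd(30, 37) = 1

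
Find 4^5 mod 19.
By repeated squaring mod 19: 4^{1}≡4, 4^{2}≡16, 4^{4}≡9. Then 4^{5} = 4^{4+1} ≡ 9 × 4 ≡ 17 mod 19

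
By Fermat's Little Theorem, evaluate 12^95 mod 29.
By Fermat: 12^{28} ≡ 1 mod 29. 95 = 3×28 + 11. So 12^{95} ≡ 12^{11} ≡ 17 mod 29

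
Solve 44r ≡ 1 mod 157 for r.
Since 157 is prime, by Fermat 44^(-1) ≡ 44^{155} ≡ 25 mod 157. Verify: 44 × 25 = 1100 ≡ 1 mod 157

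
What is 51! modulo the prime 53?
(52)! = (51)! × (52) ≡ -1 mod 53. So (51)! ≡ -1 × (52)^(-1) ≡ (-1)×(-1) = 1 mod 53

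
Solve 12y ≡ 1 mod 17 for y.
Since 17 is prime, by Fermat 12^(-1) ≡ 12^{15} ≡ 10 mod 17. Verify: 12 × 10 = 120 ≡ 1 mod 17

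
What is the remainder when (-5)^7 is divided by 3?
Using Fermat: (-5)^{2} ≡ 1 mod 3. 7 ≡ 1 mod 2. So (-5)^{7} ≡ (-5)^{1} ≡ 1 mod 3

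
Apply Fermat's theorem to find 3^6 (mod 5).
By Fermat: 3^{4} ≡ 1 (mod 5). So 3^{6} = 3^{4} · 3^{2} ≡ 3^{2} ≡ 4 (mod 5)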